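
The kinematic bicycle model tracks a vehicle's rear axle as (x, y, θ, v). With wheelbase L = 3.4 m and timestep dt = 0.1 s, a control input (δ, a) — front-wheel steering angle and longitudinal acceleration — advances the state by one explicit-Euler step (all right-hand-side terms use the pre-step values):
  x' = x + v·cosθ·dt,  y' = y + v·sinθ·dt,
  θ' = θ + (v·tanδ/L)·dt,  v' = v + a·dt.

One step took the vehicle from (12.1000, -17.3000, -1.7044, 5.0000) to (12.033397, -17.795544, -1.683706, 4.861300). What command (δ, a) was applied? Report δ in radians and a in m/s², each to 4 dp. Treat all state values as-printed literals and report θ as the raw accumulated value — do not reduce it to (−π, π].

δ = 0.1398, a = -1.3870

a = (v'−v)/dt = (-0.138700)/0.1 = -1.3870
Δθ = θ'−θ = 0.020694;  (v·dt/L) = 5.0000·0.1/3.4 = 0.147059
tan δ = Δθ·L/(v·dt) = 0.140719  →  δ = 0.1398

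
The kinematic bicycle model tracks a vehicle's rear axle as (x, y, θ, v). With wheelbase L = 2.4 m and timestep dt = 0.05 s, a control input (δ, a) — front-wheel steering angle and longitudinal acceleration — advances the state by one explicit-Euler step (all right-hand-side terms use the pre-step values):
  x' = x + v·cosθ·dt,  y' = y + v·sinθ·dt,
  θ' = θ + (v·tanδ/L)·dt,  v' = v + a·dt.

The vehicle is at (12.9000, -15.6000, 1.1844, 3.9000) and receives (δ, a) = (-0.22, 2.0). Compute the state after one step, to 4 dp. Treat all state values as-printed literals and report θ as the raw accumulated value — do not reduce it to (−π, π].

x' = 12.9000 + 3.9000·cos(1.1844)·0.05 = 12.9735
y' = -15.6000 + 3.9000·sin(1.1844)·0.05 = -15.4194
θ' = 1.1844 + (3.9000/2.4)·tan(-0.22)·0.05 = 1.1662
v' = 3.9000 + 2.0000·0.05 = 4.0000

(12.9735, -15.4194, 1.1662, 4.0000)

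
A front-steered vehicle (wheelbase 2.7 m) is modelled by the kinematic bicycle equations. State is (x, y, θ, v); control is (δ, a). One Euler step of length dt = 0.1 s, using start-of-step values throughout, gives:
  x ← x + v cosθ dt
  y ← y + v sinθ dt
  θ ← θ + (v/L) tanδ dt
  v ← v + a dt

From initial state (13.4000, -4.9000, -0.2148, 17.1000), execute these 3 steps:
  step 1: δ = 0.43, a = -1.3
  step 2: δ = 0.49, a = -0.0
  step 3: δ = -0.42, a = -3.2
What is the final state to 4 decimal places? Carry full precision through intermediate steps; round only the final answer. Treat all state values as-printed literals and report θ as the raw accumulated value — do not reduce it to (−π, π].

(18.3186, -4.4584, 0.1302, 16.6500)

after step 1 (δ=0.43, a=-1.3): (15.070703, -5.264490, 0.075660, 16.970000)
after step 2 (δ=0.49, a=-0.0): (16.762848, -5.136217, 0.410904, 16.970000)
after step 3 (δ=-0.42, a=-3.2): (18.318589, -4.458370, 0.130225, 16.650000)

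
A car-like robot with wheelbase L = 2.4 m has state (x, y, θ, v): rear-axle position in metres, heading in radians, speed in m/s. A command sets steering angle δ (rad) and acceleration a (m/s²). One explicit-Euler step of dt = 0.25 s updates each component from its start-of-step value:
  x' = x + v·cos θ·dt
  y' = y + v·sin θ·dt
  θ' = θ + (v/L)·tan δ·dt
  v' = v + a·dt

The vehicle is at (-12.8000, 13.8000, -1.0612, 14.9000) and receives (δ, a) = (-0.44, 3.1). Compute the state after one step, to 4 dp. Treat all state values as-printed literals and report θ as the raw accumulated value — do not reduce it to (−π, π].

(-10.9829, 10.5483, -1.7919, 15.6750)

x' = -12.8000 + 14.9000·cos(-1.0612)·0.25 = -10.9829
y' = 13.8000 + 14.9000·sin(-1.0612)·0.25 = 10.5483
θ' = -1.0612 + (14.9000/2.4)·tan(-0.44)·0.25 = -1.7919
v' = 14.9000 + 3.1000·0.25 = 15.6750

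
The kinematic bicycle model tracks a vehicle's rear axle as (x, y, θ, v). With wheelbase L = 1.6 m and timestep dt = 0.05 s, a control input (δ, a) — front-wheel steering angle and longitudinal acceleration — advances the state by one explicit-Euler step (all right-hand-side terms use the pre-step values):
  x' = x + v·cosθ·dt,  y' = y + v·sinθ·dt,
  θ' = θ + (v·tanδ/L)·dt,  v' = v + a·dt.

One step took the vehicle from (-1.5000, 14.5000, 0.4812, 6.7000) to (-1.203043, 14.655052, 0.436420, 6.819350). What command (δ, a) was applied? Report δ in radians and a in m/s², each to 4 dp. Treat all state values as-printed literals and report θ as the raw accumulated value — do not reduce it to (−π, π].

δ = -0.2107, a = 2.3870

a = (v'−v)/dt = (0.119350)/0.05 = 2.3870
Δθ = θ'−θ = -0.044780;  (v·dt/L) = 6.7000·0.05/1.6 = 0.209375
tan δ = Δθ·L/(v·dt) = -0.213875  →  δ = -0.2107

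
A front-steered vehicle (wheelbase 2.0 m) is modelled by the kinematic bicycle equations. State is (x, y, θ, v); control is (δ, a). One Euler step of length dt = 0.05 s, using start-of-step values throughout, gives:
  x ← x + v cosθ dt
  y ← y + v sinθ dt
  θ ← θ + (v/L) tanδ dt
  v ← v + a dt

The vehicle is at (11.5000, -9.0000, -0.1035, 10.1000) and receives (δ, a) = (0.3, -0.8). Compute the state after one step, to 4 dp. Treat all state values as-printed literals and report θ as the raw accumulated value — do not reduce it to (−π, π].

x' = 11.5000 + 10.1000·cos(-0.1035)·0.05 = 12.0023
y' = -9.0000 + 10.1000·sin(-0.1035)·0.05 = -9.0522
θ' = -0.1035 + (10.1000/2.0)·tan(0.3)·0.05 = -0.0254
v' = 10.1000 − 0.8000·0.05 = 10.0600

(12.0023, -9.0522, -0.0254, 10.0600)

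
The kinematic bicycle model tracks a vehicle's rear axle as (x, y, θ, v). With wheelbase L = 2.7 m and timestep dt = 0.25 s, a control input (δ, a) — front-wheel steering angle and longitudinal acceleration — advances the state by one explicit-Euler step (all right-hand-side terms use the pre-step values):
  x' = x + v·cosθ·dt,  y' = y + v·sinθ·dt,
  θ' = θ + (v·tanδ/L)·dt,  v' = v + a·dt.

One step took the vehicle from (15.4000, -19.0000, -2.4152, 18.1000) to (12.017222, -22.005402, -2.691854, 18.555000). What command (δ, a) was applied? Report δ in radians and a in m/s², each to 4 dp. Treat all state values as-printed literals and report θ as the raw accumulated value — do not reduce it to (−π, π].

δ = -0.1636, a = 1.8200

a = (v'−v)/dt = (0.455000)/0.25 = 1.8200
Δθ = θ'−θ = -0.276654;  (v·dt/L) = 18.1000·0.25/2.7 = 1.675926
tan δ = Δθ·L/(v·dt) = -0.165075  →  δ = -0.1636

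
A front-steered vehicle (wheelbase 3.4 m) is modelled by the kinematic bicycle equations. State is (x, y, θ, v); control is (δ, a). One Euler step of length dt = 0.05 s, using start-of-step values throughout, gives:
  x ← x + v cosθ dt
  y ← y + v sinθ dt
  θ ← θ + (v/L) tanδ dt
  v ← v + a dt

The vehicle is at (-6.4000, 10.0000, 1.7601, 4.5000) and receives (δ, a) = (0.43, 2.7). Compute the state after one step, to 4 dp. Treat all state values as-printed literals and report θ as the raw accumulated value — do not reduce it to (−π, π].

x' = -6.4000 + 4.5000·cos(1.7601)·0.05 = -6.4423
y' = 10.0000 + 4.5000·sin(1.7601)·0.05 = 10.2210
θ' = 1.7601 + (4.5000/3.4)·tan(0.43)·0.05 = 1.7904
v' = 4.5000 + 2.7000·0.05 = 4.6350

(-6.4423, 10.2210, 1.7904, 4.6350)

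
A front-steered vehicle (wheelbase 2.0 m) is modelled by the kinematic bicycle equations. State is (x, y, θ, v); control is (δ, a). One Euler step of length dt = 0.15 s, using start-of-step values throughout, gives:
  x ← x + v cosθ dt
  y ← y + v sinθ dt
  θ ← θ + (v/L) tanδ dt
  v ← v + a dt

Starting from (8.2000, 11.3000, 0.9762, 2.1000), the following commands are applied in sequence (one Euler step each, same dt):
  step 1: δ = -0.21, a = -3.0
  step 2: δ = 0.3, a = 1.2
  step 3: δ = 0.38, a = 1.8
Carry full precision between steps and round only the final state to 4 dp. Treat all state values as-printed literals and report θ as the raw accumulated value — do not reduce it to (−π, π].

after step 1 (δ=-0.21, a=-3.0): (8.376455, 11.560938, 0.942630, 1.650000)
after step 2 (δ=0.3, a=1.2): (8.521901, 11.761192, 0.980910, 1.830000)
after step 3 (δ=0.38, a=1.8): (8.674596, 11.989303, 1.035730, 2.100000)

(8.6746, 11.9893, 1.0357, 2.1000)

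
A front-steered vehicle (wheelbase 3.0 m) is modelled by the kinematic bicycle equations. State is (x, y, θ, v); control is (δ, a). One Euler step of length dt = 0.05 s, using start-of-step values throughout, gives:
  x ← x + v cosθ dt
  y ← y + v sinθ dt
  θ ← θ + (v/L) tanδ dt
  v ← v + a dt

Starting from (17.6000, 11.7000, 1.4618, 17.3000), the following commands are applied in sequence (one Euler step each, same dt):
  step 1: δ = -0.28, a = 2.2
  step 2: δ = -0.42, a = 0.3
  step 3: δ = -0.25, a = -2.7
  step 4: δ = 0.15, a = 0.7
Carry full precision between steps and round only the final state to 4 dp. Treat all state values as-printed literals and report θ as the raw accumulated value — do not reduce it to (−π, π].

(18.4686, 15.0387, 1.2187, 17.3250)

after step 1 (δ=-0.28, a=2.2): (17.694095, 12.559867, 1.378889, 17.410000)
after step 2 (δ=-0.42, a=0.3): (17.860127, 13.414386, 1.249308, 17.425000)
after step 3 (δ=-0.25, a=-2.7): (18.135424, 14.240999, 1.175152, 17.290000)
after step 4 (δ=0.15, a=0.7): (18.468605, 15.038715, 1.218705, 17.325000)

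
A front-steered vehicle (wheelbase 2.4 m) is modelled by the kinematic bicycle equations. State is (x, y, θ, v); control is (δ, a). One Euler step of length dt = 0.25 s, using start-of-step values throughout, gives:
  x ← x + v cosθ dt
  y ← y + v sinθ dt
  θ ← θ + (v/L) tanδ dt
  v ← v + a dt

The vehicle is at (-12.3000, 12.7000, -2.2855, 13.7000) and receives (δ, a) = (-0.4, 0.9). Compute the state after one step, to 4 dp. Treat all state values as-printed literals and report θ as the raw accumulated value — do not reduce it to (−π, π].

x' = -12.3000 + 13.7000·cos(-2.2855)·0.25 = -14.5447
y' = 12.7000 + 13.7000·sin(-2.2855)·0.25 = 10.1131
θ' = -2.2855 + (13.7000/2.4)·tan(-0.4)·0.25 = -2.8889
v' = 13.7000 + 0.9000·0.25 = 13.9250

(-14.5447, 10.1131, -2.8889, 13.9250)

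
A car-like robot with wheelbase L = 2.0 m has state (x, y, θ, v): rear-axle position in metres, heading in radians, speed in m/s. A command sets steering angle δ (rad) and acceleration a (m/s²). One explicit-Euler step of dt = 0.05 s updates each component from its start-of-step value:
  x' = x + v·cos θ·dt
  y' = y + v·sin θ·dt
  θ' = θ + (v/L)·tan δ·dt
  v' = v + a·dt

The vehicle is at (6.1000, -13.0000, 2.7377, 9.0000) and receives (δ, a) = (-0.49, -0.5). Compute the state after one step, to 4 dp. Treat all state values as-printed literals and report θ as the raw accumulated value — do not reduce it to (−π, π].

x' = 6.1000 + 9.0000·cos(2.7377)·0.05 = 5.6862
y' = -13.0000 + 9.0000·sin(2.7377)·0.05 = -12.8231
θ' = 2.7377 + (9.0000/2.0)·tan(-0.49)·0.05 = 2.6177
v' = 9.0000 − 0.5000·0.05 = 8.9750

(5.6862, -12.8231, 2.6177, 8.9750)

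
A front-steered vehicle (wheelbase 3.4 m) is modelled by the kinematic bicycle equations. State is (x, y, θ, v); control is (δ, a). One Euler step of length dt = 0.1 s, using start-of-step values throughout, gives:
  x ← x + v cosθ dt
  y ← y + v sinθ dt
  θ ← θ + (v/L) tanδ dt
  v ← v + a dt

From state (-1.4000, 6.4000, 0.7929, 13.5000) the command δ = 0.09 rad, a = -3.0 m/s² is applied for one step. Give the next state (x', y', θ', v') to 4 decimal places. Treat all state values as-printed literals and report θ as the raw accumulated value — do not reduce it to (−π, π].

x' = -1.4000 + 13.5000·cos(0.7929)·0.1 = -0.4526
y' = 6.4000 + 13.5000·sin(0.7929)·0.1 = 7.3617
θ' = 0.7929 + (13.5000/3.4)·tan(0.09)·0.1 = 0.8287
v' = 13.5000 − 3.0000·0.1 = 13.2000

(-0.4526, 7.3617, 0.8287, 13.2000)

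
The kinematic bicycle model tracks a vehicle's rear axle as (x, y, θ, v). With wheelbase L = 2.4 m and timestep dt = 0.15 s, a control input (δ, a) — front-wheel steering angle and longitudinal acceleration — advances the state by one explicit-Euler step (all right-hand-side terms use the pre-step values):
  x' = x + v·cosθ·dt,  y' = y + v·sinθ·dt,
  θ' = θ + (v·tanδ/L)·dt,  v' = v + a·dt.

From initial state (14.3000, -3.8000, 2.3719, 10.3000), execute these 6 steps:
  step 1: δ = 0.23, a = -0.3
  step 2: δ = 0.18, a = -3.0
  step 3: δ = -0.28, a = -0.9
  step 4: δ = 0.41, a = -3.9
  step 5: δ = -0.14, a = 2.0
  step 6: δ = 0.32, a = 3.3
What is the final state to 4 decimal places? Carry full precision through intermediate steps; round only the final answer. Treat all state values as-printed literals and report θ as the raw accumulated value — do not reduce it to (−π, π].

(7.0346, 1.0066, 2.8401, 9.8800)

after step 1 (δ=0.23, a=-0.3): (13.190498, -2.724812, 2.522630, 10.255000)
after step 2 (δ=0.18, a=-3.0): (11.937623, -1.832334, 2.639261, 9.805000)
after step 3 (δ=-0.28, a=-0.9): (10.648566, -1.124211, 2.463044, 9.670000)
after step 4 (δ=0.41, a=-3.9): (9.519374, -0.213784, 2.725724, 9.085000)
after step 5 (δ=-0.14, a=2.0): (8.272777, 0.336745, 2.645707, 9.385000)
after step 6 (δ=0.32, a=3.3): (7.034594, 1.006568, 2.840088, 9.880000)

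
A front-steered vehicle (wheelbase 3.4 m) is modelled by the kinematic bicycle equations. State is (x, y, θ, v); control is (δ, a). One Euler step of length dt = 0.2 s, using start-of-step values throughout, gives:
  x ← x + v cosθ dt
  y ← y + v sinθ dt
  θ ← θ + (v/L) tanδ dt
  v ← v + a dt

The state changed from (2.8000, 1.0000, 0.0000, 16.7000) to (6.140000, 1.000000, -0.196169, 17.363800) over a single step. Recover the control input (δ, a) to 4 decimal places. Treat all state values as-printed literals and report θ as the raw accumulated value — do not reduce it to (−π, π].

δ = -0.1971, a = 3.3190

a = (v'−v)/dt = (0.663800)/0.2 = 3.3190
Δθ = θ'−θ = -0.196169;  (v·dt/L) = 16.7000·0.2/3.4 = 0.982353
tan δ = Δθ·L/(v·dt) = -0.199693  →  δ = -0.1971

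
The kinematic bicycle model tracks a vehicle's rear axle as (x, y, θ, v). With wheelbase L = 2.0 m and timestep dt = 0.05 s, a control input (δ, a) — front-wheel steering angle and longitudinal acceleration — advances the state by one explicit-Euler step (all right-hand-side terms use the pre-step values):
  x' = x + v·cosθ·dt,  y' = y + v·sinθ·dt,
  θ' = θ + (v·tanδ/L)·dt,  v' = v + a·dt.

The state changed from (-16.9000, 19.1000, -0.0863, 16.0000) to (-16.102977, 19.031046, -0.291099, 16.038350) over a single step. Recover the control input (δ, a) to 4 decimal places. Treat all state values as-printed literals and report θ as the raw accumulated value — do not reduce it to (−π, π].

a = (v'−v)/dt = (0.038350)/0.05 = 0.7670
Δθ = θ'−θ = -0.204799;  (v·dt/L) = 16.0000·0.05/2.0 = 0.400000
tan δ = Δθ·L/(v·dt) = -0.511997  →  δ = -0.4732

δ = -0.4732, a = 0.7670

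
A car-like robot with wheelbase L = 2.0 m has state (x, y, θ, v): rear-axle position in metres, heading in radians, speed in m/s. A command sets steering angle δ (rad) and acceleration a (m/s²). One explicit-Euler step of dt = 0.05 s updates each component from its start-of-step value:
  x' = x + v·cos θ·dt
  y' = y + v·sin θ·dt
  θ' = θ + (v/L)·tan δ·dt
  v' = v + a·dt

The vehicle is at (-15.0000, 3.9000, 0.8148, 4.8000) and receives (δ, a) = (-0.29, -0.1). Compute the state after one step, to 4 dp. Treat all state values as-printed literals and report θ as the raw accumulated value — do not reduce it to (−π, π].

(-14.8354, 4.0746, 0.7790, 4.7950)

x' = -15.0000 + 4.8000·cos(0.8148)·0.05 = -14.8354
y' = 3.9000 + 4.8000·sin(0.8148)·0.05 = 4.0746
θ' = 0.8148 + (4.8000/2.0)·tan(-0.29)·0.05 = 0.7790
v' = 4.8000 − 0.1000·0.05 = 4.7950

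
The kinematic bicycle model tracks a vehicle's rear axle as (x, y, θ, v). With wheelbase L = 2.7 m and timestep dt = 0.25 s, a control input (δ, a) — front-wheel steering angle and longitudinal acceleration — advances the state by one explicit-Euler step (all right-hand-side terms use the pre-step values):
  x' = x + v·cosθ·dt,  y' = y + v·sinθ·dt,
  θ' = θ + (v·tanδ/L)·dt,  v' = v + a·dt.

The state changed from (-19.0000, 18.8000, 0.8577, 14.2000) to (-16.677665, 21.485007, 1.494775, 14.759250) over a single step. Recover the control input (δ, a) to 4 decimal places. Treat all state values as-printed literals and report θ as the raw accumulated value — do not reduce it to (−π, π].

δ = 0.4512, a = 2.2370

a = (v'−v)/dt = (0.559250)/0.25 = 2.2370
Δθ = θ'−θ = 0.637075;  (v·dt/L) = 14.2000·0.25/2.7 = 1.314815
tan δ = Δθ·L/(v·dt) = 0.484536  →  δ = 0.4512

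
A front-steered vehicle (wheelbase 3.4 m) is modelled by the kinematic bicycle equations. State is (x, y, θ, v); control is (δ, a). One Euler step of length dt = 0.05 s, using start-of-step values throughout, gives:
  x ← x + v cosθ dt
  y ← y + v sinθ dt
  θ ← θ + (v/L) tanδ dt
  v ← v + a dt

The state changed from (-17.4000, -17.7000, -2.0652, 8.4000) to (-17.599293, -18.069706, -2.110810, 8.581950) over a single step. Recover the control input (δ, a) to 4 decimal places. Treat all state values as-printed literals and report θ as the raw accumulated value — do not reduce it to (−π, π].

δ = -0.3537, a = 3.6390

a = (v'−v)/dt = (0.181950)/0.05 = 3.6390
Δθ = θ'−θ = -0.045610;  (v·dt/L) = 8.4000·0.05/3.4 = 0.123529
tan δ = Δθ·L/(v·dt) = -0.369224  →  δ = -0.3537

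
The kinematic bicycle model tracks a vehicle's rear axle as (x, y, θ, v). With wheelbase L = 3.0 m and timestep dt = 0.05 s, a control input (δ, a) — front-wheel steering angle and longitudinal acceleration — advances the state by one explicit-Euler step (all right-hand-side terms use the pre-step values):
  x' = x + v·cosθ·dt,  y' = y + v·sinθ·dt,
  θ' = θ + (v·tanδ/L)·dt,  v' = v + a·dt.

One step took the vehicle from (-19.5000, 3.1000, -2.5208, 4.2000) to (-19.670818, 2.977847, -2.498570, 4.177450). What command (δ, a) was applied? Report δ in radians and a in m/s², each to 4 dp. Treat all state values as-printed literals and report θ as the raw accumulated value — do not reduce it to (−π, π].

δ = 0.3075, a = -0.4510

a = (v'−v)/dt = (-0.022550)/0.05 = -0.4510
Δθ = θ'−θ = 0.022230;  (v·dt/L) = 4.2000·0.05/3.0 = 0.070000
tan δ = Δθ·L/(v·dt) = 0.317571  →  δ = 0.3075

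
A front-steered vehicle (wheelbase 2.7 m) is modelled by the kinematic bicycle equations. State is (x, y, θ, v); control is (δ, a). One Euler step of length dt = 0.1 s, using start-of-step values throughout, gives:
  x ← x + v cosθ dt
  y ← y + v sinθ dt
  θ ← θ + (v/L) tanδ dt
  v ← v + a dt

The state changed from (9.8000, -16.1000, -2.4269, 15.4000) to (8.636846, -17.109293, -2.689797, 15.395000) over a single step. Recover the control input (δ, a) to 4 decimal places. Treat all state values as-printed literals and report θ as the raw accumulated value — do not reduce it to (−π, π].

δ = -0.4319, a = -0.0500

a = (v'−v)/dt = (-0.005000)/0.1 = -0.0500
Δθ = θ'−θ = -0.262897;  (v·dt/L) = 15.4000·0.1/2.7 = 0.570370
tan δ = Δθ·L/(v·dt) = -0.460923  →  δ = -0.4319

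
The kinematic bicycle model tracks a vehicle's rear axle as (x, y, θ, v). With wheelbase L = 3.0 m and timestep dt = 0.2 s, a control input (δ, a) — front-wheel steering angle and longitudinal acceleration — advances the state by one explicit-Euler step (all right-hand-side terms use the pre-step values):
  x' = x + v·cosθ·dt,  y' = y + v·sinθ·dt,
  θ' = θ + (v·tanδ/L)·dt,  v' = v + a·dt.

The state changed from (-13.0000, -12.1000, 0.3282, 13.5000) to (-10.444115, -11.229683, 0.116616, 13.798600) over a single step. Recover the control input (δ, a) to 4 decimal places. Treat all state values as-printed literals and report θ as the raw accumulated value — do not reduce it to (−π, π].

δ = -0.2309, a = 1.4930

a = (v'−v)/dt = (0.298600)/0.2 = 1.4930
Δθ = θ'−θ = -0.211584;  (v·dt/L) = 13.5000·0.2/3.0 = 0.900000
tan δ = Δθ·L/(v·dt) = -0.235093  →  δ = -0.2309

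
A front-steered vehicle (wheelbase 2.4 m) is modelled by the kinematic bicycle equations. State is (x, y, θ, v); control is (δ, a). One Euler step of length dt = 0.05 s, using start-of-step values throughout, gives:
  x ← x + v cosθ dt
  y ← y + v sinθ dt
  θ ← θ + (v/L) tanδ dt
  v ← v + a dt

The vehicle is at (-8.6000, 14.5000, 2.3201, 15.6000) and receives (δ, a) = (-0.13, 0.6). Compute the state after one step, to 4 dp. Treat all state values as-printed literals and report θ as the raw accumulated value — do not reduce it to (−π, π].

x' = -8.6000 + 15.6000·cos(2.3201)·0.05 = -9.1313
y' = 14.5000 + 15.6000·sin(2.3201)·0.05 = 15.0711
θ' = 2.3201 + (15.6000/2.4)·tan(-0.13)·0.05 = 2.2776
v' = 15.6000 + 0.6000·0.05 = 15.6300

(-9.1313, 15.0711, 2.2776, 15.6300)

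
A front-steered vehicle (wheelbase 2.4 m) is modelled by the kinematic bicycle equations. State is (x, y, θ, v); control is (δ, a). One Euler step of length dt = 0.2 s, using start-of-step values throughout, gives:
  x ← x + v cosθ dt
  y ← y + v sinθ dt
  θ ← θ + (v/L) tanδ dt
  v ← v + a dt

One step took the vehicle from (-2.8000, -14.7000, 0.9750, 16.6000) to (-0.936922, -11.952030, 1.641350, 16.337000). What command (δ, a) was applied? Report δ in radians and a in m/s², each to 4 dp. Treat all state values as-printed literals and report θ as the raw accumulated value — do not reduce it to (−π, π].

δ = 0.4489, a = -1.3150

a = (v'−v)/dt = (-0.263000)/0.2 = -1.3150
Δθ = θ'−θ = 0.666350;  (v·dt/L) = 16.6000·0.2/2.4 = 1.383333
tan δ = Δθ·L/(v·dt) = 0.481699  →  δ = 0.4489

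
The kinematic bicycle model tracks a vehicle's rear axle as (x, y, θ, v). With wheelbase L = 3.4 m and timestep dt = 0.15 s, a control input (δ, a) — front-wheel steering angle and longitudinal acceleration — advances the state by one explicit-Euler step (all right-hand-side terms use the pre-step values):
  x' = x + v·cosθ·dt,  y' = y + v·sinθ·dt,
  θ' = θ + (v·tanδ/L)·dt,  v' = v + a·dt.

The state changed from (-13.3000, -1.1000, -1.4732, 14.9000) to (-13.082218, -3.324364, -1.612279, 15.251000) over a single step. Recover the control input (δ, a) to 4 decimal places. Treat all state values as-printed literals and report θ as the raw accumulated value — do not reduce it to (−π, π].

δ = -0.2085, a = 2.3400

a = (v'−v)/dt = (0.351000)/0.15 = 2.3400
Δθ = θ'−θ = -0.139079;  (v·dt/L) = 14.9000·0.15/3.4 = 0.657353
tan δ = Δθ·L/(v·dt) = -0.211574  →  δ = -0.2085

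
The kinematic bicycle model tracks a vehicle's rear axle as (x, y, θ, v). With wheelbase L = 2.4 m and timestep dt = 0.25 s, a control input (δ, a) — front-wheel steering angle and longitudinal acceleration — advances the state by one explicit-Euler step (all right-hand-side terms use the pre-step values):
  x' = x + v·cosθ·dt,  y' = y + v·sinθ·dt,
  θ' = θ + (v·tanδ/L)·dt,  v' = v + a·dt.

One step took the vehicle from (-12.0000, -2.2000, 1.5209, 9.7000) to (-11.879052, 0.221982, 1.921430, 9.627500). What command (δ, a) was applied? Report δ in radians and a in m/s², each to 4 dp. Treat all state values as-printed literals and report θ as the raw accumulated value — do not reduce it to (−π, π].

a = (v'−v)/dt = (-0.072500)/0.25 = -0.2900
Δθ = θ'−θ = 0.400530;  (v·dt/L) = 9.7000·0.25/2.4 = 1.010417
tan δ = Δθ·L/(v·dt) = 0.396401  →  δ = 0.3774

δ = 0.3774, a = -0.2900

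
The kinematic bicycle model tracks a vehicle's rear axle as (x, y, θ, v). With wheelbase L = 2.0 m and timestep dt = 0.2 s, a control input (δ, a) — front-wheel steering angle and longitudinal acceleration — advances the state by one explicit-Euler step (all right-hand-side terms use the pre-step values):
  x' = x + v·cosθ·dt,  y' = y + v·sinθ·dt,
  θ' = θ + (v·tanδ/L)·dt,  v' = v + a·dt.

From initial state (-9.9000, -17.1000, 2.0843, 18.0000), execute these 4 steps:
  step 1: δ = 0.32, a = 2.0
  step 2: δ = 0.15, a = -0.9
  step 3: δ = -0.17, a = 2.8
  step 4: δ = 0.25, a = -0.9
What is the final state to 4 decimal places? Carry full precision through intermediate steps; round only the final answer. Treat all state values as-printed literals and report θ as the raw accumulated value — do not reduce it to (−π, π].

(-21.8523, -9.8801, 3.1257, 18.6000)

after step 1 (δ=0.32, a=2.0): (-11.668435, -13.964297, 2.680801, 18.400000)
after step 2 (δ=0.15, a=-0.9): (-14.964614, -12.327957, 2.958890, 18.220000)
after step 3 (δ=-0.17, a=2.8): (-18.547964, -11.665886, 2.646131, 18.780000)
after step 4 (δ=0.25, a=-0.9): (-21.852303, -9.880141, 3.125663, 18.600000)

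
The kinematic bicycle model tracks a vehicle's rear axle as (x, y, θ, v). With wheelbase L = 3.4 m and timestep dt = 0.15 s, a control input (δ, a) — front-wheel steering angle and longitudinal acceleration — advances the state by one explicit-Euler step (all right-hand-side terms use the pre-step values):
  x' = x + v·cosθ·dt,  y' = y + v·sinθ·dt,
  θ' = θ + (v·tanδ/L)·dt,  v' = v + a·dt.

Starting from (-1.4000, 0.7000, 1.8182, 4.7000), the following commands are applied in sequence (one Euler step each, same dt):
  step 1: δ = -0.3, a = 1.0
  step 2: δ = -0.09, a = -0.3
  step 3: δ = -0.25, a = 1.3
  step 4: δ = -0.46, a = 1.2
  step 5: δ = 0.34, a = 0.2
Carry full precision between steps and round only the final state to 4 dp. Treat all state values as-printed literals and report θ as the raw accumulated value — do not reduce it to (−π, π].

after step 1 (δ=-0.3, a=1.0): (-1.572646, 1.383534, 1.754058, 4.850000)
after step 2 (δ=-0.09, a=-0.3): (-1.705224, 2.098851, 1.734749, 4.805000)
after step 3 (δ=-0.25, a=1.3): (-1.822864, 2.809936, 1.680620, 5.000000)
after step 4 (δ=-0.46, a=1.2): (-1.905066, 3.555418, 1.571330, 5.180000)
after step 5 (δ=0.34, a=0.2): (-1.905480, 4.332418, 1.652169, 5.210000)

(-1.9055, 4.3324, 1.6522, 5.2100)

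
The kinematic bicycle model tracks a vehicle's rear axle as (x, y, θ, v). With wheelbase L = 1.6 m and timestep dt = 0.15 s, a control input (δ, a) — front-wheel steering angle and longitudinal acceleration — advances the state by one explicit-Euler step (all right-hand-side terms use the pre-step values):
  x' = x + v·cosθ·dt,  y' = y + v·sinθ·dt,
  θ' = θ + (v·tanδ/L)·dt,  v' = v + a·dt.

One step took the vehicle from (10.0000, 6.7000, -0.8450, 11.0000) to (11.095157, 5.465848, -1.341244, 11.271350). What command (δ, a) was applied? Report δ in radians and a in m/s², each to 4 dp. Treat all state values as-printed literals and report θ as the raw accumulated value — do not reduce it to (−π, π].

δ = -0.4485, a = 1.8090

a = (v'−v)/dt = (0.271350)/0.15 = 1.8090
Δθ = θ'−θ = -0.496244;  (v·dt/L) = 11.0000·0.15/1.6 = 1.031250
tan δ = Δθ·L/(v·dt) = -0.481206  →  δ = -0.4485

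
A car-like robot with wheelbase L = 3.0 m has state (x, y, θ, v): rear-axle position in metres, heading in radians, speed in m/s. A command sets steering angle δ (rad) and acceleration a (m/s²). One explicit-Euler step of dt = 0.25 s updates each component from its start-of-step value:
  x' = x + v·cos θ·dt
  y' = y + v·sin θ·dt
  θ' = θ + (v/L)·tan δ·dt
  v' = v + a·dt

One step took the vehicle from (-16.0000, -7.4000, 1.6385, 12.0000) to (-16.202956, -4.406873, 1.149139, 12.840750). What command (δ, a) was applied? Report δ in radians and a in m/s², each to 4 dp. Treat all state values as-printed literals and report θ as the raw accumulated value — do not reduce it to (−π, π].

a = (v'−v)/dt = (0.840750)/0.25 = 3.3630
Δθ = θ'−θ = -0.489361;  (v·dt/L) = 12.0000·0.25/3.0 = 1.000000
tan δ = Δθ·L/(v·dt) = -0.489361  →  δ = -0.4551

δ = -0.4551, a = 3.3630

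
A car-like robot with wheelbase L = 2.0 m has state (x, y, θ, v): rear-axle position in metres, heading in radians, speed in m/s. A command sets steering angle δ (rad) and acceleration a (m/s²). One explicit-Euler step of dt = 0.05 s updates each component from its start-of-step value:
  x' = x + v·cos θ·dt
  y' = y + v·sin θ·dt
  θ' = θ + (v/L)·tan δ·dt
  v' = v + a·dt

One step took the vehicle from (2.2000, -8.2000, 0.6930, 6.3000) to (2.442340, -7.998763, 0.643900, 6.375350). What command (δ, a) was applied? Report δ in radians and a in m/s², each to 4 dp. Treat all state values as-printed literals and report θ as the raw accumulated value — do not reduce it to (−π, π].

a = (v'−v)/dt = (0.075350)/0.05 = 1.5070
Δθ = θ'−θ = -0.049100;  (v·dt/L) = 6.3000·0.05/2.0 = 0.157500
tan δ = Δθ·L/(v·dt) = -0.311746  →  δ = -0.3022

δ = -0.3022, a = 1.5070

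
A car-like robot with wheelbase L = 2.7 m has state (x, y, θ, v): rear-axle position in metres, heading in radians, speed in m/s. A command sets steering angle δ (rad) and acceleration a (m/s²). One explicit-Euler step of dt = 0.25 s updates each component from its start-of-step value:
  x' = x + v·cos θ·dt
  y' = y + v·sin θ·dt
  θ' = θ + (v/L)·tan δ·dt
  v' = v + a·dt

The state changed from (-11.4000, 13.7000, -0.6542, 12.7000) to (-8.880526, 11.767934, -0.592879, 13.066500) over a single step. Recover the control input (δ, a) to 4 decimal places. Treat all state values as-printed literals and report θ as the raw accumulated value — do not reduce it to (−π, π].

δ = 0.0521, a = 1.4660

a = (v'−v)/dt = (0.366500)/0.25 = 1.4660
Δθ = θ'−θ = 0.061321;  (v·dt/L) = 12.7000·0.25/2.7 = 1.175926
tan δ = Δθ·L/(v·dt) = 0.052147  →  δ = 0.0521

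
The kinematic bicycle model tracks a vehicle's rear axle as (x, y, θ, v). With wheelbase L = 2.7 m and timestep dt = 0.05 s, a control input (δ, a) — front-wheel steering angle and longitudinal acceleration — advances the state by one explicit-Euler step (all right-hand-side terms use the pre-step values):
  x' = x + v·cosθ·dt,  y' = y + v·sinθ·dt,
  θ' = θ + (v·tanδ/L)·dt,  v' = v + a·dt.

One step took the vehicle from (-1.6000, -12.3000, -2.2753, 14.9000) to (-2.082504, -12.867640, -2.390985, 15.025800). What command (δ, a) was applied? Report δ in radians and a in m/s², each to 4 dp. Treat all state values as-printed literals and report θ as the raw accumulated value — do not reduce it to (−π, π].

δ = -0.3970, a = 2.5160

a = (v'−v)/dt = (0.125800)/0.05 = 2.5160
Δθ = θ'−θ = -0.115685;  (v·dt/L) = 14.9000·0.05/2.7 = 0.275926
tan δ = Δθ·L/(v·dt) = -0.419261  →  δ = -0.3970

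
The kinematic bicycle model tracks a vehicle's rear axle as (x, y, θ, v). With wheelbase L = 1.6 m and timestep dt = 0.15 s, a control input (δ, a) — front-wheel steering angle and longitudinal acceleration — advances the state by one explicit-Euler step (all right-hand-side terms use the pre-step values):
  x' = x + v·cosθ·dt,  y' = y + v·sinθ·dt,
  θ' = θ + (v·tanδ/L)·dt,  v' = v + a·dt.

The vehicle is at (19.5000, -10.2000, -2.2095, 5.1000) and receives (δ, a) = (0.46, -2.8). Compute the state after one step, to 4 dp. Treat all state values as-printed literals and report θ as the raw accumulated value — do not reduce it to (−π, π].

(19.0439, -10.8142, -1.9726, 4.6800)

x' = 19.5000 + 5.1000·cos(-2.2095)·0.15 = 19.0439
y' = -10.2000 + 5.1000·sin(-2.2095)·0.15 = -10.8142
θ' = -2.2095 + (5.1000/1.6)·tan(0.46)·0.15 = -1.9726
v' = 5.1000 − 2.8000·0.15 = 4.6800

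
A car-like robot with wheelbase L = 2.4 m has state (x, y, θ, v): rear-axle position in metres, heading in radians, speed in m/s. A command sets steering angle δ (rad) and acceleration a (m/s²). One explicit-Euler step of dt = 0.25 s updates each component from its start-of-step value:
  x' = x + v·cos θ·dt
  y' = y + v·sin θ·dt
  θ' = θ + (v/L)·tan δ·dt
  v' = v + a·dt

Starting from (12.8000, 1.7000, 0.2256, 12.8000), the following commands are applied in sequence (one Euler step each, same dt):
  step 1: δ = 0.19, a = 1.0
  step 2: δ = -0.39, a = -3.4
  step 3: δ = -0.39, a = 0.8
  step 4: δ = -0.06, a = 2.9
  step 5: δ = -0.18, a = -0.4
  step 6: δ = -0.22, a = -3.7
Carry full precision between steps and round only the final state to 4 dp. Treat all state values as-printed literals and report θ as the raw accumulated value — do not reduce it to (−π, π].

after step 1 (δ=0.19, a=1.0): (15.918912, 2.415812, 0.482026, 13.050000)
after step 2 (δ=-0.39, a=-3.4): (18.809674, 3.928227, -0.076751, 12.200000)
after step 3 (δ=-0.39, a=0.8): (21.850695, 3.694366, -0.599134, 12.400000)
after step 4 (δ=-0.06, a=2.9): (24.410751, 1.946191, -0.676727, 13.125000)
after step 5 (δ=-0.18, a=-0.4): (26.968901, -0.108673, -0.925513, 13.025000)
after step 6 (δ=-0.22, a=-3.7): (28.927290, -2.710188, -1.228914, 12.100000)

(28.9273, -2.7102, -1.2289, 12.1000)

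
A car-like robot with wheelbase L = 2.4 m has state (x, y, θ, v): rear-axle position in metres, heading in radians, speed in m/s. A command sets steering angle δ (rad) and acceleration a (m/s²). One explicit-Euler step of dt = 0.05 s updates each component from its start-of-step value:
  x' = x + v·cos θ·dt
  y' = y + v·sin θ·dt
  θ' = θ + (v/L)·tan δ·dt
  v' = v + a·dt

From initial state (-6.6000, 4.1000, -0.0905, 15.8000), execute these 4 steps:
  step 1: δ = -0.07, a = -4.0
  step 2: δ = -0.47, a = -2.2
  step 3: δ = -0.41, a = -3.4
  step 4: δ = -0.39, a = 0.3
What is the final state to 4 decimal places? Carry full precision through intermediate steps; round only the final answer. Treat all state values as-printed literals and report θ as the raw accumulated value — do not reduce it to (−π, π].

(-3.5939, 3.4156, -0.5501, 15.3350)

after step 1 (δ=-0.07, a=-4.0): (-5.813233, 4.028603, -0.113579, 15.600000)
after step 2 (δ=-0.47, a=-2.2): (-5.038259, 3.940201, -0.278668, 15.490000)
after step 3 (δ=-0.41, a=-3.4): (-4.293637, 3.727155, -0.418927, 15.320000)
after step 4 (δ=-0.39, a=0.3): (-3.593876, 3.415561, -0.550122, 15.335000)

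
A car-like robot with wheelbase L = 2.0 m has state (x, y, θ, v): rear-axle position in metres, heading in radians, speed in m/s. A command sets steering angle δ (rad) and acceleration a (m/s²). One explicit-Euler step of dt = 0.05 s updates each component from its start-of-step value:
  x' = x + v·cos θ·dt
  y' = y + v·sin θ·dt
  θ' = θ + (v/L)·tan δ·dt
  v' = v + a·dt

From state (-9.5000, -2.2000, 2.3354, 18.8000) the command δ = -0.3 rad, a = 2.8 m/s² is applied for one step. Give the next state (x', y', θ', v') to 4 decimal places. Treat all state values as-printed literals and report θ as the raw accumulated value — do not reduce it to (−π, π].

(-10.1507, -1.5216, 2.1900, 18.9400)

x' = -9.5000 + 18.8000·cos(2.3354)·0.05 = -10.1507
y' = -2.2000 + 18.8000·sin(2.3354)·0.05 = -1.5216
θ' = 2.3354 + (18.8000/2.0)·tan(-0.3)·0.05 = 2.1900
v' = 18.8000 + 2.8000·0.05 = 18.9400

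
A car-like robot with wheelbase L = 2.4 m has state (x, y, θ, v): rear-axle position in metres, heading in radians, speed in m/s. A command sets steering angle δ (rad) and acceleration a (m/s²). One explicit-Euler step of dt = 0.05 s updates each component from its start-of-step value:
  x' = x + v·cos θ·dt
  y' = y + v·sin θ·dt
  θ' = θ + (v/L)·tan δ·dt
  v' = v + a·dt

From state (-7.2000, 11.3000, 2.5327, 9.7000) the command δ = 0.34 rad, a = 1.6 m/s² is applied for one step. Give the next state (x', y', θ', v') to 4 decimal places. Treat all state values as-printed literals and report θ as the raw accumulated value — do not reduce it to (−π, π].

x' = -7.2000 + 9.7000·cos(2.5327)·0.05 = -7.5978
y' = 11.3000 + 9.7000·sin(2.5327)·0.05 = 11.5774
θ' = 2.5327 + (9.7000/2.4)·tan(0.34)·0.05 = 2.6042
v' = 9.7000 + 1.6000·0.05 = 9.7800

(-7.5978, 11.5774, 2.6042, 9.7800)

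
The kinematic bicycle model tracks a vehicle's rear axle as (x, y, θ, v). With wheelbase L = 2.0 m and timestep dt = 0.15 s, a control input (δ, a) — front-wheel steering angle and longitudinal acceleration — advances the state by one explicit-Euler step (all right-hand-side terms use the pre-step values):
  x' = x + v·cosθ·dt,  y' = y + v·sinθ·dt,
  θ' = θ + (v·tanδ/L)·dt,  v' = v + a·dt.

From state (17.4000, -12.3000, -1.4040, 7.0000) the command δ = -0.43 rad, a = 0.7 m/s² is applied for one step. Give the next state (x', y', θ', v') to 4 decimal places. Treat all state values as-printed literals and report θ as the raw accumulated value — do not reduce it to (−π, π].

(17.5743, -13.3354, -1.6448, 7.1050)

x' = 17.4000 + 7.0000·cos(-1.4040)·0.15 = 17.5743
y' = -12.3000 + 7.0000·sin(-1.4040)·0.15 = -13.3354
θ' = -1.4040 + (7.0000/2.0)·tan(-0.43)·0.15 = -1.6448
v' = 7.0000 + 0.7000·0.15 = 7.1050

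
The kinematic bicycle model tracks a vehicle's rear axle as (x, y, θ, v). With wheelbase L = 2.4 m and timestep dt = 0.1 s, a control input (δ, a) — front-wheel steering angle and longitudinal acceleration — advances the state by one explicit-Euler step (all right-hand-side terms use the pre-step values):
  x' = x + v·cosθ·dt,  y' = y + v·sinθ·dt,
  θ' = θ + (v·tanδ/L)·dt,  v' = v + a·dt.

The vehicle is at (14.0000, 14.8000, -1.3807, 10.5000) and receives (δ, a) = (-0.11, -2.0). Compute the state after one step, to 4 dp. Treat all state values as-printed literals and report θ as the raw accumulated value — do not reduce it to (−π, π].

x' = 14.0000 + 10.5000·cos(-1.3807)·0.1 = 14.1984
y' = 14.8000 + 10.5000·sin(-1.3807)·0.1 = 13.7689
θ' = -1.3807 + (10.5000/2.4)·tan(-0.11)·0.1 = -1.4290
v' = 10.5000 − 2.0000·0.1 = 10.3000

(14.1984, 13.7689, -1.4290, 10.3000)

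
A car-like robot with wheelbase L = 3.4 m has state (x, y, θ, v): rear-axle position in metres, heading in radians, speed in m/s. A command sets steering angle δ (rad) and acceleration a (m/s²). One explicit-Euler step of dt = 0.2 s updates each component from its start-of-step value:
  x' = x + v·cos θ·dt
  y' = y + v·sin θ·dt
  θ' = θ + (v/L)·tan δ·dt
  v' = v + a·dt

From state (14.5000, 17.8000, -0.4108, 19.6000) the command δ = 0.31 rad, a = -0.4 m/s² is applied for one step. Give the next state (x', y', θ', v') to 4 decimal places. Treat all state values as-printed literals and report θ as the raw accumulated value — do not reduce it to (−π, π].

(18.0939, 16.2346, -0.0415, 19.5200)

x' = 14.5000 + 19.6000·cos(-0.4108)·0.2 = 18.0939
y' = 17.8000 + 19.6000·sin(-0.4108)·0.2 = 16.2346
θ' = -0.4108 + (19.6000/3.4)·tan(0.31)·0.2 = -0.0415
v' = 19.6000 − 0.4000·0.2 = 19.5200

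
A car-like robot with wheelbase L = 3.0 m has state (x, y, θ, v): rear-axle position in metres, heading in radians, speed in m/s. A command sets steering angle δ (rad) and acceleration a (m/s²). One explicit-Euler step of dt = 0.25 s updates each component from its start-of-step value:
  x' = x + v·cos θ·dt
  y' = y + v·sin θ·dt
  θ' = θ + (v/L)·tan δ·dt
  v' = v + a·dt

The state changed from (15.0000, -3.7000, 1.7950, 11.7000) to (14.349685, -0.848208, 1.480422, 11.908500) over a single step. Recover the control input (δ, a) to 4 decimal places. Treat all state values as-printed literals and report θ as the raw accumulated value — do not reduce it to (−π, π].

a = (v'−v)/dt = (0.208500)/0.25 = 0.8340
Δθ = θ'−θ = -0.314578;  (v·dt/L) = 11.7000·0.25/3.0 = 0.975000
tan δ = Δθ·L/(v·dt) = -0.322644  →  δ = -0.3121

δ = -0.3121, a = 0.8340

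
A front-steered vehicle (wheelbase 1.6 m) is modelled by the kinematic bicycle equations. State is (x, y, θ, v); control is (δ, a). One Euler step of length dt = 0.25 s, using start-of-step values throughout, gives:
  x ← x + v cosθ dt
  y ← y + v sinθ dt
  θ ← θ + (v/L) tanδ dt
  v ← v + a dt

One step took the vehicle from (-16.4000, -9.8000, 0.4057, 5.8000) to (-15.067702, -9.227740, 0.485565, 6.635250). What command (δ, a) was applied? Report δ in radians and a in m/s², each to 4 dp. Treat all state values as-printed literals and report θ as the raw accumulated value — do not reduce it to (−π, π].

δ = 0.0879, a = 3.3410

a = (v'−v)/dt = (0.835250)/0.25 = 3.3410
Δθ = θ'−θ = 0.079865;  (v·dt/L) = 5.8000·0.25/1.6 = 0.906250
tan δ = Δθ·L/(v·dt) = 0.088127  →  δ = 0.0879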